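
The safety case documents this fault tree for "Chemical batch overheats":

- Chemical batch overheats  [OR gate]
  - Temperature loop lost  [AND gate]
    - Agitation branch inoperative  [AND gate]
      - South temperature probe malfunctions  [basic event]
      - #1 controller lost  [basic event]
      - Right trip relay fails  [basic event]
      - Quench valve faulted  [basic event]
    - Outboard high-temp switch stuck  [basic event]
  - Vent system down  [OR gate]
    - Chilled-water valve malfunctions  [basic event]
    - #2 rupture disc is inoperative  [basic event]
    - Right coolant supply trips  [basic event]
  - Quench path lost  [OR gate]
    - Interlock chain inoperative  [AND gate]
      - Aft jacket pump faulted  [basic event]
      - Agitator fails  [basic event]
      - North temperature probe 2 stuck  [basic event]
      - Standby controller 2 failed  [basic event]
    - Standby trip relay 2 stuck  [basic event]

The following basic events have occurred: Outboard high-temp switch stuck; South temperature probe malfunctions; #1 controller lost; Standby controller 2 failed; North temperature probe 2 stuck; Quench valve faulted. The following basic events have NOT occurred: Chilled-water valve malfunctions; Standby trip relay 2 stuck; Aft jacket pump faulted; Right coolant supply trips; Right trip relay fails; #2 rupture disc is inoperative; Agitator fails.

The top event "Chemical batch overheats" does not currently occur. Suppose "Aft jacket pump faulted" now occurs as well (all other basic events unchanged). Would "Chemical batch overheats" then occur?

No

Counterfactual: set "Aft jacket pump faulted" to occurred.
Agitation branch inoperative [AND]: South temperature probe malfunctions=occurs, #1 controller lost=occurs, Right trip relay fails=not, Quench valve faulted=occurs → not all inputs occur → does not occur.
Temperature loop lost [AND]: Agitation branch inoperative=not, Outboard high-temp switch stuck=occurs → not all inputs occur → does not occur.
Vent system down [OR]: Chilled-water valve malfunctions=not, #2 rupture disc is inoperative=not, Right coolant supply trips=not → no input occurs → does not occur.
Interlock chain inoperative [AND]: Aft jacket pump faulted=occurs, Agitator fails=not, North temperature probe 2 stuck=occurs, Standby controller 2 failed=occurs → not all inputs occur → does not occur.
Quench path lost [OR]: Interlock chain inoperative=not, Standby trip relay 2 stuck=not → no input occurs → does not occur.
Chemical batch overheats [OR]: Temperature loop lost=not, Vent system down=not, Quench path lost=not → no input occurs → does not occur.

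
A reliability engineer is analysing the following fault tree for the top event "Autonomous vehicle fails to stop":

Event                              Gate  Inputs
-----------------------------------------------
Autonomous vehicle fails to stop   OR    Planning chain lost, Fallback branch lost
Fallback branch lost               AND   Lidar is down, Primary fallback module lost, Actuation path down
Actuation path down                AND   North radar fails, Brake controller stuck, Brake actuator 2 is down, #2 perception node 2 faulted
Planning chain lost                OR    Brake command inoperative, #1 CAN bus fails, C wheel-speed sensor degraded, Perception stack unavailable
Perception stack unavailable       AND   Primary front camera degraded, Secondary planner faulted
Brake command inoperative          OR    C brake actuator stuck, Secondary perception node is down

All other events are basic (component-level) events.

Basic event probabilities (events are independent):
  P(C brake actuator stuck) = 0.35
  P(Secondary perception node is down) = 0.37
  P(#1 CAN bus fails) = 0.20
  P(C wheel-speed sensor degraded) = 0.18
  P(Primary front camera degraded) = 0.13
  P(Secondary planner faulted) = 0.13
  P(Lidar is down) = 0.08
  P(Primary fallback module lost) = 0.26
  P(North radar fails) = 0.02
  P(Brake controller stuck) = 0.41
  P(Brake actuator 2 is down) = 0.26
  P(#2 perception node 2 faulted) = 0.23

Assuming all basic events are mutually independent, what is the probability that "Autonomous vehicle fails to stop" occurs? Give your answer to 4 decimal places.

P(Brake command inoperative) [OR] = 1 − (1−0.35) × (1−0.37) = 0.590500
P(Perception stack unavailable) [AND] = 0.13 × 0.13 = 0.016900
P(Planning chain lost) [OR] = 1 − (1−0.590500) × (1−0.20) × (1−0.18) × (1−0.016900) = 0.735908
P(Actuation path down) [AND] = 0.02 × 0.41 × 0.26 × 0.23 = 0.000490
P(Fallback branch lost) [AND] = 0.08 × 0.26 × 0.000490 = 0.000010
P(Autonomous vehicle fails to stop) [OR] = 1 − (1−0.735908) × (1−0.000010) = 0.735911
Rounded to 4 decimal places: P(Autonomous vehicle fails to stop) ≈ 0.7359.

0.7359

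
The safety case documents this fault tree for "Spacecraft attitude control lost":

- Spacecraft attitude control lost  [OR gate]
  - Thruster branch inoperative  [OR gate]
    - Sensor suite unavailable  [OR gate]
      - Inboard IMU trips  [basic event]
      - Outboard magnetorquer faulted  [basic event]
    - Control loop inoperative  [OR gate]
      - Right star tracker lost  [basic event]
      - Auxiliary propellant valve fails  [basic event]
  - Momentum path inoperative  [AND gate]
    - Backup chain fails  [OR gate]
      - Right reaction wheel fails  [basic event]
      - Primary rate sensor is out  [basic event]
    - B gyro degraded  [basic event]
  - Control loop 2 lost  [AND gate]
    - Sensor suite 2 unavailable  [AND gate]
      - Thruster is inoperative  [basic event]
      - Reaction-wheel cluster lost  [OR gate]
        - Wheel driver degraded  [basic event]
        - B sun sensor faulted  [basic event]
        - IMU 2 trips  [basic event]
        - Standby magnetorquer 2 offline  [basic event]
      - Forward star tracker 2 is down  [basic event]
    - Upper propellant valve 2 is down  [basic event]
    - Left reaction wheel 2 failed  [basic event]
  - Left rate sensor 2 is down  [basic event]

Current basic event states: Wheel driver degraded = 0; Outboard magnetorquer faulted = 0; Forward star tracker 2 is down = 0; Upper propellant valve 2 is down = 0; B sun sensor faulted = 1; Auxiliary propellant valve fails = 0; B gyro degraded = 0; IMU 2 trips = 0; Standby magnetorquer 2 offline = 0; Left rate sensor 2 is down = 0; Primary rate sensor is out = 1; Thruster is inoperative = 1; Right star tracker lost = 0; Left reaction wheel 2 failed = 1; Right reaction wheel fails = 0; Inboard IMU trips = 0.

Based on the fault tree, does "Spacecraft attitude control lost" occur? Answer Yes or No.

Sensor suite unavailable [OR]: Inboard IMU trips=not, Outboard magnetorquer faulted=not → no input occurs → does not occur.
Control loop inoperative [OR]: Right star tracker lost=not, Auxiliary propellant valve fails=not → no input occurs → does not occur.
Thruster branch inoperative [OR]: Sensor suite unavailable=not, Control loop inoperative=not → no input occurs → does not occur.
Backup chain fails [OR]: Right reaction wheel fails=not, Primary rate sensor is out=occurs → at least one input occurs → occurs.
Momentum path inoperative [AND]: Backup chain fails=occurs, B gyro degraded=not → not all inputs occur → does not occur.
Reaction-wheel cluster lost [OR]: Wheel driver degraded=not, B sun sensor faulted=occurs, IMU 2 trips=not, Standby magnetorquer 2 offline=not → at least one input occurs → occurs.
Sensor suite 2 unavailable [AND]: Thruster is inoperative=occurs, Reaction-wheel cluster lost=occurs, Forward star tracker 2 is down=not → not all inputs occur → does not occur.
Control loop 2 lost [AND]: Sensor suite 2 unavailable=not, Upper propellant valve 2 is down=not, Left reaction wheel 2 failed=occurs → not all inputs occur → does not occur.
Spacecraft attitude control lost [OR]: Thruster branch inoperative=not, Momentum path inoperative=not, Control loop 2 lost=not, Left rate sensor 2 is down=not → no input occurs → does not occur.

No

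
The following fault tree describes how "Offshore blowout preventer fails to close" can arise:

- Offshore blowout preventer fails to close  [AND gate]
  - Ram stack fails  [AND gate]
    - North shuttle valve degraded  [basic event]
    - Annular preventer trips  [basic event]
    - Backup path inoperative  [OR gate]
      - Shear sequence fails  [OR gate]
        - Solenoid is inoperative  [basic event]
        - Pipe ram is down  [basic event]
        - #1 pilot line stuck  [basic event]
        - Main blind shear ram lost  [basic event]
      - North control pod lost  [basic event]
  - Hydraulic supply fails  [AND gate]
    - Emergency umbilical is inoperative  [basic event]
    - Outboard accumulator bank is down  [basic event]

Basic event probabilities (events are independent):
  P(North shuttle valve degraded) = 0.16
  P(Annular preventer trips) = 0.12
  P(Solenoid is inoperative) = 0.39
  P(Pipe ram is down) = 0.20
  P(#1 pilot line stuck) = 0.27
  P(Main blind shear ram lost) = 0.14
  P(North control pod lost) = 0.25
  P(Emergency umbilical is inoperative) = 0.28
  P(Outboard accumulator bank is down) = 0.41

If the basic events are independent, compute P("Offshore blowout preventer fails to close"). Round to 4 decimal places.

0.0017

P(Shear sequence fails) [OR] = 1 − (1−0.39) × (1−0.20) × (1−0.27) × (1−0.14) = 0.693634
P(Backup path inoperative) [OR] = 1 − (1−0.693634) × (1−0.25) = 0.770226
P(Ram stack fails) [AND] = 0.16 × 0.12 × 0.770226 = 0.014788
P(Hydraulic supply fails) [AND] = 0.28 × 0.41 = 0.114800
P(Offshore blowout preventer fails to close) [AND] = 0.014788 × 0.114800 = 0.001698
Rounded to 4 decimal places: P(Offshore blowout preventer fails to close) ≈ 0.0017.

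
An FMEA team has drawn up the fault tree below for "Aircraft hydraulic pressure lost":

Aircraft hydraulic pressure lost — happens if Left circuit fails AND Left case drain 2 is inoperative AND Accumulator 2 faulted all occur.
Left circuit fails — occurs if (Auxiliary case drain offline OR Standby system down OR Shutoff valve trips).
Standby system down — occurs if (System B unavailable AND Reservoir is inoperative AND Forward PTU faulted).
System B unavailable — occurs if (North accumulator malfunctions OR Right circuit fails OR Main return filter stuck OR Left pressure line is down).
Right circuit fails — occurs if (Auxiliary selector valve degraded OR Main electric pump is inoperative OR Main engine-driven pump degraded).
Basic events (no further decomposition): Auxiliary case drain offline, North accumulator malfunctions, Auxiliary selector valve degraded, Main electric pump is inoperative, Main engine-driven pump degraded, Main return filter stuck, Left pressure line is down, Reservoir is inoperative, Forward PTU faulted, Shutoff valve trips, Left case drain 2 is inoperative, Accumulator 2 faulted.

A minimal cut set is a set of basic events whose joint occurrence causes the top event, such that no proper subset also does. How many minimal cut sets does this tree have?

Right circuit fails [OR]: union of children's cut sets → 3 cut set(s).
System B unavailable [OR]: union of children's cut sets → 6 cut set(s).
Standby system down [AND]: one cut set from each child combined → 6 × 1 × 1 = 6 cut set(s).
Left circuit fails [OR]: union of children's cut sets → 8 cut set(s).
Aircraft hydraulic pressure lost [AND]: one cut set from each child combined → 8 × 1 × 1 = 8 cut set(s).
Minimal cut sets: {Accumulator 2 faulted, Auxiliary case drain offline, Left case drain 2 is inoperative}; {Accumulator 2 faulted, Forward PTU faulted, Left case drain 2 is inoperative, North accumulator malfunctions, Reservoir is inoperative}; {Accumulator 2 faulted, Auxiliary selector valve degraded, Forward PTU faulted, Left case drain 2 is inoperative, Reservoir is inoperative}; {Accumulator 2 faulted, Forward PTU faulted, Left case drain 2 is inoperative, Main electric pump is inoperative, Reservoir is inoperative}; {Accumulator 2 faulted, Forward PTU faulted, Left case drain 2 is inoperative, Main engine-driven pump degraded, Reservoir is inoperative}; {Accumulator 2 faulted, Forward PTU faulted, Left case drain 2 is inoperative, Main return filter stuck, Reservoir is inoperative}; {Accumulator 2 faulted, Forward PTU faulted, Left case drain 2 is inoperative, Left pressure line is down, Reservoir is inoperative}; {Accumulator 2 faulted, Left case drain 2 is inoperative, Shutoff valve trips}.

8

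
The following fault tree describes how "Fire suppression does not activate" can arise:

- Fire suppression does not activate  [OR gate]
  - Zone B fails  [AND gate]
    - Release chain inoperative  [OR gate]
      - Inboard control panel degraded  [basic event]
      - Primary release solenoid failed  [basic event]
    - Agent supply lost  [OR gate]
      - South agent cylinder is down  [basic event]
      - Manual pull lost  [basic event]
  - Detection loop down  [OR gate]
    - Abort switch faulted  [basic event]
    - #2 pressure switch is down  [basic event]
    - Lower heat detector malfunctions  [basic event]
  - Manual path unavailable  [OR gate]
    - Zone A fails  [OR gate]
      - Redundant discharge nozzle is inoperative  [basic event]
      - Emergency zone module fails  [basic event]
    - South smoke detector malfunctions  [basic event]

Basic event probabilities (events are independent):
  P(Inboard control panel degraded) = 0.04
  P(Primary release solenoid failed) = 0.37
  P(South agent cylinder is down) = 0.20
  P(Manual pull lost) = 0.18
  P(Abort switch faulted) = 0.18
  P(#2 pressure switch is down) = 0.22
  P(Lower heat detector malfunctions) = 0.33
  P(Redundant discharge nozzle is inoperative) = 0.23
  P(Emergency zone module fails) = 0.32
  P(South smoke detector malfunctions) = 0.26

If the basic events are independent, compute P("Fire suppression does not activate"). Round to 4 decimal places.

0.8565

P(Release chain inoperative) [OR] = 1 − (1−0.04) × (1−0.37) = 0.395200
P(Agent supply lost) [OR] = 1 − (1−0.20) × (1−0.18) = 0.344000
P(Zone B fails) [AND] = 0.395200 × 0.344000 = 0.135949
P(Detection loop down) [OR] = 1 − (1−0.18) × (1−0.22) × (1−0.33) = 0.571468
P(Zone A fails) [OR] = 1 − (1−0.23) × (1−0.32) = 0.476400
P(Manual path unavailable) [OR] = 1 − (1−0.476400) × (1−0.26) = 0.612536
P(Fire suppression does not activate) [OR] = 1 − (1−0.135949) × (1−0.571468) × (1−0.612536) = 0.856532
Rounded to 4 decimal places: P(Fire suppression does not activate) ≈ 0.8565.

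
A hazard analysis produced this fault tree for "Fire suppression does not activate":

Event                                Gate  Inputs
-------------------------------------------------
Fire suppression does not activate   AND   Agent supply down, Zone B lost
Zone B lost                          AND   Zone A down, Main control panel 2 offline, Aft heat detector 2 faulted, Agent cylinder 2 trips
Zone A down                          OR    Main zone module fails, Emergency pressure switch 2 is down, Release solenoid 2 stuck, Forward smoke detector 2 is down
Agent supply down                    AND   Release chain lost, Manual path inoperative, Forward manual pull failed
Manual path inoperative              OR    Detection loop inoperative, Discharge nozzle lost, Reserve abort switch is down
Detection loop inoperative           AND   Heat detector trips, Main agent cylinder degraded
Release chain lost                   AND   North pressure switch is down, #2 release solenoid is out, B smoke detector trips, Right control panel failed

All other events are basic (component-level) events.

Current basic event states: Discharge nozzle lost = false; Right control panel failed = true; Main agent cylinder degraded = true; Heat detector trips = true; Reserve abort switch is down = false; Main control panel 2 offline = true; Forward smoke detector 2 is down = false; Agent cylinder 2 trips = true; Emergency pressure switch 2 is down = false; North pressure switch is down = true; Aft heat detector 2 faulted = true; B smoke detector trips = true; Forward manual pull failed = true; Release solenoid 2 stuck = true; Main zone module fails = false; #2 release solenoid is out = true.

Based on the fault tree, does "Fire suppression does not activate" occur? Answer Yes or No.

Yes

Release chain lost [AND]: North pressure switch is down=occurs, #2 release solenoid is out=occurs, B smoke detector trips=occurs, Right control panel failed=occurs → all inputs occur → occurs.
Detection loop inoperative [AND]: Heat detector trips=occurs, Main agent cylinder degraded=occurs → all inputs occur → occurs.
Manual path inoperative [OR]: Detection loop inoperative=occurs, Discharge nozzle lost=not, Reserve abort switch is down=not → at least one input occurs → occurs.
Agent supply down [AND]: Release chain lost=occurs, Manual path inoperative=occurs, Forward manual pull failed=occurs → all inputs occur → occurs.
Zone A down [OR]: Main zone module fails=not, Emergency pressure switch 2 is down=not, Release solenoid 2 stuck=occurs, Forward smoke detector 2 is down=not → at least one input occurs → occurs.
Zone B lost [AND]: Zone A down=occurs, Main control panel 2 offline=occurs, Aft heat detector 2 faulted=occurs, Agent cylinder 2 trips=occurs → all inputs occur → occurs.
Fire suppression does not activate [AND]: Agent supply down=occurs, Zone B lost=occurs → all inputs occur → occurs.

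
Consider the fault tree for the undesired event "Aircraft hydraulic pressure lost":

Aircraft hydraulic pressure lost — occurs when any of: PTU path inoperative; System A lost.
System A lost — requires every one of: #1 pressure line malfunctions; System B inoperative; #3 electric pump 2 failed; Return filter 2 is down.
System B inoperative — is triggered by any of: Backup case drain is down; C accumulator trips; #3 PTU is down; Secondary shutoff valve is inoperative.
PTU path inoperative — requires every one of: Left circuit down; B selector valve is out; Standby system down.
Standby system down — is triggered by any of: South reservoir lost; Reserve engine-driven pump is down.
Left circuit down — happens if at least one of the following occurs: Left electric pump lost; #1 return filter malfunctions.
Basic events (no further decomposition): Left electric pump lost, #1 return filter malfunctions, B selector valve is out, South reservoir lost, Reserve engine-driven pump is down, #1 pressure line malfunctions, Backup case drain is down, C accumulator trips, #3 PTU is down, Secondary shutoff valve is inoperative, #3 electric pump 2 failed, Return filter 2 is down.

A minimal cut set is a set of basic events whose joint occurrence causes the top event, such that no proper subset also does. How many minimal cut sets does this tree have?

8

Left circuit down [OR]: union of children's cut sets → 2 cut set(s).
Standby system down [OR]: union of children's cut sets → 2 cut set(s).
PTU path inoperative [AND]: one cut set from each child combined → 2 × 1 × 2 = 4 cut set(s).
System B inoperative [OR]: union of children's cut sets → 4 cut set(s).
System A lost [AND]: one cut set from each child combined → 1 × 4 × 1 × 1 = 4 cut set(s).
Aircraft hydraulic pressure lost [OR]: union of children's cut sets → 8 cut set(s).
Minimal cut sets: {B selector valve is out, Left electric pump lost, South reservoir lost}; {B selector valve is out, Left electric pump lost, Reserve engine-driven pump is down}; {#1 return filter malfunctions, B selector valve is out, South reservoir lost}; {#1 return filter malfunctions, B selector valve is out, Reserve engine-driven pump is down}; {#1 pressure line malfunctions, #3 electric pump 2 failed, Backup case drain is down, Return filter 2 is down}; {#1 pressure line malfunctions, #3 electric pump 2 failed, C accumulator trips, Return filter 2 is down}; {#1 pressure line malfunctions, #3 PTU is down, #3 electric pump 2 failed, Return filter 2 is down}; {#1 pressure line malfunctions, #3 electric pump 2 failed, Return filter 2 is down, Secondary shutoff valve is inoperative}.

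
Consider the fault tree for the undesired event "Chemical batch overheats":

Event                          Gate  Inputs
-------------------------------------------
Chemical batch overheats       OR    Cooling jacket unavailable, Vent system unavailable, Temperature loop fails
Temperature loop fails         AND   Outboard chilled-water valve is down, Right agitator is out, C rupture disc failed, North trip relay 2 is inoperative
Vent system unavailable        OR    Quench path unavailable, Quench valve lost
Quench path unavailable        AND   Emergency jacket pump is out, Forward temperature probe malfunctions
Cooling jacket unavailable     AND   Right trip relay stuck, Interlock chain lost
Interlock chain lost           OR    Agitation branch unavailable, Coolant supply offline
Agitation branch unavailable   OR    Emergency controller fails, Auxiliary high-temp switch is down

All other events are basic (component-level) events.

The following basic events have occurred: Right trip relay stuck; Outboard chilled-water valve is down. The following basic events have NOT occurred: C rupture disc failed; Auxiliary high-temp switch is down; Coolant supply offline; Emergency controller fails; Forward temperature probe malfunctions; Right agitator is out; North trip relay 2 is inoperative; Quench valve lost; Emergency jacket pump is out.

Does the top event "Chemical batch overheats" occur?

No

Agitation branch unavailable [OR]: Emergency controller fails=not, Auxiliary high-temp switch is down=not → no input occurs → does not occur.
Interlock chain lost [OR]: Agitation branch unavailable=not, Coolant supply offline=not → no input occurs → does not occur.
Cooling jacket unavailable [AND]: Right trip relay stuck=occurs, Interlock chain lost=not → not all inputs occur → does not occur.
Quench path unavailable [AND]: Emergency jacket pump is out=not, Forward temperature probe malfunctions=not → not all inputs occur → does not occur.
Vent system unavailable [OR]: Quench path unavailable=not, Quench valve lost=not → no input occurs → does not occur.
Temperature loop fails [AND]: Outboard chilled-water valve is down=occurs, Right agitator is out=not, C rupture disc failed=not, North trip relay 2 is inoperative=not → not all inputs occur → does not occur.
Chemical batch overheats [OR]: Cooling jacket unavailable=not, Vent system unavailable=not, Temperature loop fails=not → no input occurs → does not occur.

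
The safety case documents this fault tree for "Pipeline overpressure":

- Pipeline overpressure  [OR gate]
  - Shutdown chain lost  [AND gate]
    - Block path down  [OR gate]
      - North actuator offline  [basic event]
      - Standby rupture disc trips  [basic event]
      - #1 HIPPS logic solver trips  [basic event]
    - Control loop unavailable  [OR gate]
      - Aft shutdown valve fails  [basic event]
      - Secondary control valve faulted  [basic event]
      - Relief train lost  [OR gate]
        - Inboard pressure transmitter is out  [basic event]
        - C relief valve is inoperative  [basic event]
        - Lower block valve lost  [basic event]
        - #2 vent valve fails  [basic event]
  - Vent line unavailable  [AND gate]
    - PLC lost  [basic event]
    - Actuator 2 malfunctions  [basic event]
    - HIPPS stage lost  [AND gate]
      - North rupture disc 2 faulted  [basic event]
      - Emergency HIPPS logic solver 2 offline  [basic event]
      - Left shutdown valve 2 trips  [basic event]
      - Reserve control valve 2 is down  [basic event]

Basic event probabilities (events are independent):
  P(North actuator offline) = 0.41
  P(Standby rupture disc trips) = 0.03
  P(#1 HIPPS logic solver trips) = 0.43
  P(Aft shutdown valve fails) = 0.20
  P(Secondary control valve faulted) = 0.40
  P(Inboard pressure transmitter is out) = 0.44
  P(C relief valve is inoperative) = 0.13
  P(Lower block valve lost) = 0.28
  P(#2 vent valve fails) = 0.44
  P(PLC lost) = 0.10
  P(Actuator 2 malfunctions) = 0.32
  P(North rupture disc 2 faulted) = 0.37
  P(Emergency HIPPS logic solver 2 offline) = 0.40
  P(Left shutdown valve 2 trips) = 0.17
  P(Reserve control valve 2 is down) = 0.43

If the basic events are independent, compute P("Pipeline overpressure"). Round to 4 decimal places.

0.6104

P(Block path down) [OR] = 1 − (1−0.41) × (1−0.03) × (1−0.43) = 0.673789
P(Relief train lost) [OR] = 1 − (1−0.44) × (1−0.13) × (1−0.28) × (1−0.44) = 0.803561
P(Control loop unavailable) [OR] = 1 − (1−0.20) × (1−0.40) × (1−0.803561) = 0.905709
P(Shutdown chain lost) [AND] = 0.673789 × 0.905709 = 0.610257
P(HIPPS stage lost) [AND] = 0.37 × 0.40 × 0.17 × 0.43 = 0.010819
P(Vent line unavailable) [AND] = 0.10 × 0.32 × 0.010819 = 0.000346
P(Pipeline overpressure) [OR] = 1 − (1−0.610257) × (1−0.000346) = 0.610392
Rounded to 4 decimal places: P(Pipeline overpressure) ≈ 0.6104.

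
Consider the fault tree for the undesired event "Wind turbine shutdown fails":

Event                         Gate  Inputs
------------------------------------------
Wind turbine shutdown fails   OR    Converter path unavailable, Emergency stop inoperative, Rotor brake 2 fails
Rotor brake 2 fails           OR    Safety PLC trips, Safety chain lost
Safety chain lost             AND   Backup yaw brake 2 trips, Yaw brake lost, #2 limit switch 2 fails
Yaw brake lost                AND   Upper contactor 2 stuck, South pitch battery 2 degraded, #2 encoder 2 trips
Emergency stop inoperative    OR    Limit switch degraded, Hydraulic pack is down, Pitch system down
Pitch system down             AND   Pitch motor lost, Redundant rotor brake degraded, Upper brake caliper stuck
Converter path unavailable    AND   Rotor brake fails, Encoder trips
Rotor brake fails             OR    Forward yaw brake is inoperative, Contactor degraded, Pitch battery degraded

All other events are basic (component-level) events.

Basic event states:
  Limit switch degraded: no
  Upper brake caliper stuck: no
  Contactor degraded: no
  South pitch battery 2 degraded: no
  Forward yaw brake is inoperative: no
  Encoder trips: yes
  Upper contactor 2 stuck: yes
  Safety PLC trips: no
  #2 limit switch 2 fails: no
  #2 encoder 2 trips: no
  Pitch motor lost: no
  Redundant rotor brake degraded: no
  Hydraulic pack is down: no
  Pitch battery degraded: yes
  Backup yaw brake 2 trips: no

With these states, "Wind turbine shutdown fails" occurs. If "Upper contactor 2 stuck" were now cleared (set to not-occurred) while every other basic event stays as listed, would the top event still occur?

Counterfactual: set "Upper contactor 2 stuck" to not occurred.
Rotor brake fails [OR]: Forward yaw brake is inoperative=not, Contactor degraded=not, Pitch battery degraded=occurs → at least one input occurs → occurs.
Converter path unavailable [AND]: Rotor brake fails=occurs, Encoder trips=occurs → all inputs occur → occurs.
Pitch system down [AND]: Pitch motor lost=not, Redundant rotor brake degraded=not, Upper brake caliper stuck=not → not all inputs occur → does not occur.
Emergency stop inoperative [OR]: Limit switch degraded=not, Hydraulic pack is down=not, Pitch system down=not → no input occurs → does not occur.
Yaw brake lost [AND]: Upper contactor 2 stuck=not, South pitch battery 2 degraded=not, #2 encoder 2 trips=not → not all inputs occur → does not occur.
Safety chain lost [AND]: Backup yaw brake 2 trips=not, Yaw brake lost=not, #2 limit switch 2 fails=not → not all inputs occur → does not occur.
Rotor brake 2 fails [OR]: Safety PLC trips=not, Safety chain lost=not → no input occurs → does not occur.
Wind turbine shutdown fails [OR]: Converter path unavailable=occurs, Emergency stop inoperative=not, Rotor brake 2 fails=not → at least one input occurs → occurs.

Yes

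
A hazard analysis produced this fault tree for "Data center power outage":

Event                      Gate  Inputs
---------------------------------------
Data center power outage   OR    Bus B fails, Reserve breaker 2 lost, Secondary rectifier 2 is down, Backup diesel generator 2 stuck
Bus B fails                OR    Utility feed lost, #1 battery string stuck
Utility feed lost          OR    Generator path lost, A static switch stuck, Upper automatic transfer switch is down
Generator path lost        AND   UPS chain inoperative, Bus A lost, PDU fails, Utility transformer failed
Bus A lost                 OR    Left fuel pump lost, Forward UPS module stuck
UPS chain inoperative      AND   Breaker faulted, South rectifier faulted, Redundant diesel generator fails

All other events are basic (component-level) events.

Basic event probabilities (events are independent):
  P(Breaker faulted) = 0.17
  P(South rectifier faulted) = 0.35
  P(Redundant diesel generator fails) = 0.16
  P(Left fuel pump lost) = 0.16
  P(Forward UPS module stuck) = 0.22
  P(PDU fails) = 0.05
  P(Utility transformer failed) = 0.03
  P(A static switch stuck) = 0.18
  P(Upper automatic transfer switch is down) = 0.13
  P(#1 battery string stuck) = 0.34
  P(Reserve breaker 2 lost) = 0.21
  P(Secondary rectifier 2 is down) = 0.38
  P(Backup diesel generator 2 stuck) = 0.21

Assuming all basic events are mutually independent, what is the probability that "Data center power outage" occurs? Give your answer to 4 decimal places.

0.8178

P(UPS chain inoperative) [AND] = 0.17 × 0.35 × 0.16 = 0.009520
P(Bus A lost) [OR] = 1 − (1−0.16) × (1−0.22) = 0.344800
P(Generator path lost) [AND] = 0.009520 × 0.344800 × 0.05 × 0.03 = 0.000005
P(Utility feed lost) [OR] = 1 − (1−0.000005) × (1−0.18) × (1−0.13) = 0.286604
P(Bus B fails) [OR] = 1 − (1−0.286604) × (1−0.34) = 0.529159
P(Data center power outage) [OR] = 1 − (1−0.529159) × (1−0.21) × (1−0.38) × (1−0.21) = 0.817812
Rounded to 4 decimal places: P(Data center power outage) ≈ 0.8178.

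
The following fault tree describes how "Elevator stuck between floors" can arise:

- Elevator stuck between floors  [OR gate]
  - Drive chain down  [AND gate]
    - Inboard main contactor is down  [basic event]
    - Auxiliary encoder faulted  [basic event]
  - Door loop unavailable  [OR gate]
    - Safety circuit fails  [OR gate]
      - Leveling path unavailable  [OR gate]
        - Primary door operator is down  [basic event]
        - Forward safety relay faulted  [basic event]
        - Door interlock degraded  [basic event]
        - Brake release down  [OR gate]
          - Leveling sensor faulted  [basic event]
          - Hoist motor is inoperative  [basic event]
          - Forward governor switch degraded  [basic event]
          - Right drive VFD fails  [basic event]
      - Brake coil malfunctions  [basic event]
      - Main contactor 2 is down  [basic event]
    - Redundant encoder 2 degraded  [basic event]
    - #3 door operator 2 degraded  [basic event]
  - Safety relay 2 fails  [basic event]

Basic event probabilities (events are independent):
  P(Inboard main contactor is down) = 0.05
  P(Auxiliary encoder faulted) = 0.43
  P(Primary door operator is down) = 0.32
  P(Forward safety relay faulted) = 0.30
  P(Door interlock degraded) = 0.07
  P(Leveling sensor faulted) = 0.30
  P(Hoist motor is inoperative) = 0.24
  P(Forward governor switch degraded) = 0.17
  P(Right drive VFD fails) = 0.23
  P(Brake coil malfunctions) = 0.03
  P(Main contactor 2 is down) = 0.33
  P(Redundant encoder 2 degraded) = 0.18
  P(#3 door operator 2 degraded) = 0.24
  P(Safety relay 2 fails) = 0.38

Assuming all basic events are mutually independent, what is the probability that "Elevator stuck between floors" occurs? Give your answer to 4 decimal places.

0.9630

P(Drive chain down) [AND] = 0.05 × 0.43 = 0.021500
P(Brake release down) [OR] = 1 − (1−0.30) × (1−0.24) × (1−0.17) × (1−0.23) = 0.659999
P(Leveling path unavailable) [OR] = 1 − (1−0.32) × (1−0.30) × (1−0.07) × (1−0.659999) = 0.849488
P(Safety circuit fails) [OR] = 1 − (1−0.849488) × (1−0.03) × (1−0.33) = 0.902182
P(Door loop unavailable) [OR] = 1 − (1−0.902182) × (1−0.18) × (1−0.24) = 0.939040
P(Elevator stuck between floors) [OR] = 1 − (1−0.021500) × (1−0.939040) × (1−0.38) = 0.963017
Rounded to 4 decimal places: P(Elevator stuck between floors) ≈ 0.9630.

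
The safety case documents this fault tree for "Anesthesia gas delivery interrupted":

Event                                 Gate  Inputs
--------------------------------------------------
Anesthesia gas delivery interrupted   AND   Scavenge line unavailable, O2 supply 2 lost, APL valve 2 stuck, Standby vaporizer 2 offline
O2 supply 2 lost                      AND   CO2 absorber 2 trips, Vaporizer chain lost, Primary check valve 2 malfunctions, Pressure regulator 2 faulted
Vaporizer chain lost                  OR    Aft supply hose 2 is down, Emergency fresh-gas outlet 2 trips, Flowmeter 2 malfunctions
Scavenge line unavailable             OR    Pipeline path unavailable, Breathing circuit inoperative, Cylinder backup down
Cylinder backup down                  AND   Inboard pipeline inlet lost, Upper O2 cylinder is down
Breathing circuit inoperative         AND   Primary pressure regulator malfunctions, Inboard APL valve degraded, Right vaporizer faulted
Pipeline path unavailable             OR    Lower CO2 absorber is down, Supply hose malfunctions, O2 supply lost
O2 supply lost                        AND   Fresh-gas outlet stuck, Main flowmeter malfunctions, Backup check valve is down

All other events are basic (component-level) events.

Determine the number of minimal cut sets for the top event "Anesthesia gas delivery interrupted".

O2 supply lost [AND]: one cut set from each child combined → 1 × 1 × 1 = 1 cut set(s).
Pipeline path unavailable [OR]: union of children's cut sets → 3 cut set(s).
Breathing circuit inoperative [AND]: one cut set from each child combined → 1 × 1 × 1 = 1 cut set(s).
Cylinder backup down [AND]: one cut set from each child combined → 1 × 1 = 1 cut set(s).
Scavenge line unavailable [OR]: union of children's cut sets → 5 cut set(s).
Vaporizer chain lost [OR]: union of children's cut sets → 3 cut set(s).
O2 supply 2 lost [AND]: one cut set from each child combined → 1 × 3 × 1 × 1 = 3 cut set(s).
Anesthesia gas delivery interrupted [AND]: one cut set from each child combined → 5 × 3 × 1 × 1 = 15 cut set(s).

15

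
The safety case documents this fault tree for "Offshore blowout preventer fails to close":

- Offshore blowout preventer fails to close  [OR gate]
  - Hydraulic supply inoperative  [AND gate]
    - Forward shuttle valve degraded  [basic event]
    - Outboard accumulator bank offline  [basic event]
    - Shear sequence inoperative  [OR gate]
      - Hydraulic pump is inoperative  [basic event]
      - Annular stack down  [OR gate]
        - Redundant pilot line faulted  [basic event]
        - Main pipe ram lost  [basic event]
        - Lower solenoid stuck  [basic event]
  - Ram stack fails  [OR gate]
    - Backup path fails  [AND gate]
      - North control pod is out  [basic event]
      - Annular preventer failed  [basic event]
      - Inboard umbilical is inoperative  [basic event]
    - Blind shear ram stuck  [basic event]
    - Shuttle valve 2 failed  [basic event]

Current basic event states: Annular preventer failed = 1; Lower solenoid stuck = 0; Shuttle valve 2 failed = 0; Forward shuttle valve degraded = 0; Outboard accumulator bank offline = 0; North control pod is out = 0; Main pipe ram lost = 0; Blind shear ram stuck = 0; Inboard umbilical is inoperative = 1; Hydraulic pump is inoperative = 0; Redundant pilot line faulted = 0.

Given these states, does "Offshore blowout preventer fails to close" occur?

Annular stack down [OR]: Redundant pilot line faulted=not, Main pipe ram lost=not, Lower solenoid stuck=not → no input occurs → does not occur.
Shear sequence inoperative [OR]: Hydraulic pump is inoperative=not, Annular stack down=not → no input occurs → does not occur.
Hydraulic supply inoperative [AND]: Forward shuttle valve degraded=not, Outboard accumulator bank offline=not, Shear sequence inoperative=not → not all inputs occur → does not occur.
Backup path fails [AND]: North control pod is out=not, Annular preventer failed=occurs, Inboard umbilical is inoperative=occurs → not all inputs occur → does not occur.
Ram stack fails [OR]: Backup path fails=not, Blind shear ram stuck=not, Shuttle valve 2 failed=not → no input occurs → does not occur.
Offshore blowout preventer fails to close [OR]: Hydraulic supply inoperative=not, Ram stack fails=not → no input occurs → does not occur.

No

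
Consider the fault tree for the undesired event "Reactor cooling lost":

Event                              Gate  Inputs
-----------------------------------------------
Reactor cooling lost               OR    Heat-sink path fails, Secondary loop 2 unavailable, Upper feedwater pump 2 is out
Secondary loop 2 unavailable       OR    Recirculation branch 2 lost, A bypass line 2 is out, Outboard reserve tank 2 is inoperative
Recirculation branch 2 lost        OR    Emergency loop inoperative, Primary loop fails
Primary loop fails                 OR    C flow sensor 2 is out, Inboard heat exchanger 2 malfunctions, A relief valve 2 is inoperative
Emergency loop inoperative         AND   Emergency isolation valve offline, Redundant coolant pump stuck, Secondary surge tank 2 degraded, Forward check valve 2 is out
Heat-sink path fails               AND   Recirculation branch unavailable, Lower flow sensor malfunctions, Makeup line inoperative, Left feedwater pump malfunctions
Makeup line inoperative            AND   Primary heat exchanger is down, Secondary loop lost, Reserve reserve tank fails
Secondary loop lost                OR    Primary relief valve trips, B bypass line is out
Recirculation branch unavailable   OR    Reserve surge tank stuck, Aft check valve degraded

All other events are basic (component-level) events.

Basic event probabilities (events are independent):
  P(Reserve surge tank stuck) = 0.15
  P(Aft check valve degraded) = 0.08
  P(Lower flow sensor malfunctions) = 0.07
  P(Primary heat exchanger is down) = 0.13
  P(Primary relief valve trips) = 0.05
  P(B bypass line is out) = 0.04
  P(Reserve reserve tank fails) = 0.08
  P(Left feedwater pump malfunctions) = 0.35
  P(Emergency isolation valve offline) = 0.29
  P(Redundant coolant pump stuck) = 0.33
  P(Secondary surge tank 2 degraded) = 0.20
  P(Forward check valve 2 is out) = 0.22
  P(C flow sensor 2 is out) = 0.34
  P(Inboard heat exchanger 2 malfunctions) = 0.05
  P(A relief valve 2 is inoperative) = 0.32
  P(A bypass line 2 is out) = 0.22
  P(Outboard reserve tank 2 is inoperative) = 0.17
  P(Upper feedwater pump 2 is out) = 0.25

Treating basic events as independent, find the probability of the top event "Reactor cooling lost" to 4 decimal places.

0.7939

P(Recirculation branch unavailable) [OR] = 1 − (1−0.15) × (1−0.08) = 0.218000
P(Secondary loop lost) [OR] = 1 − (1−0.05) × (1−0.04) = 0.088000
P(Makeup line inoperative) [AND] = 0.13 × 0.088000 × 0.08 = 0.000915
P(Heat-sink path fails) [AND] = 0.218000 × 0.07 × 0.000915 × 0.35 = 0.000005
P(Emergency loop inoperative) [AND] = 0.29 × 0.33 × 0.20 × 0.22 = 0.004211
P(Primary loop fails) [OR] = 1 − (1−0.34) × (1−0.05) × (1−0.32) = 0.573640
P(Recirculation branch 2 lost) [OR] = 1 − (1−0.004211) × (1−0.573640) = 0.575435
P(Secondary loop 2 unavailable) [OR] = 1 − (1−0.575435) × (1−0.22) × (1−0.17) = 0.725137
P(Reactor cooling lost) [OR] = 1 − (1−0.000005) × (1−0.725137) × (1−0.25) = 0.793854
Rounded to 4 decimal places: P(Reactor cooling lost) ≈ 0.7939.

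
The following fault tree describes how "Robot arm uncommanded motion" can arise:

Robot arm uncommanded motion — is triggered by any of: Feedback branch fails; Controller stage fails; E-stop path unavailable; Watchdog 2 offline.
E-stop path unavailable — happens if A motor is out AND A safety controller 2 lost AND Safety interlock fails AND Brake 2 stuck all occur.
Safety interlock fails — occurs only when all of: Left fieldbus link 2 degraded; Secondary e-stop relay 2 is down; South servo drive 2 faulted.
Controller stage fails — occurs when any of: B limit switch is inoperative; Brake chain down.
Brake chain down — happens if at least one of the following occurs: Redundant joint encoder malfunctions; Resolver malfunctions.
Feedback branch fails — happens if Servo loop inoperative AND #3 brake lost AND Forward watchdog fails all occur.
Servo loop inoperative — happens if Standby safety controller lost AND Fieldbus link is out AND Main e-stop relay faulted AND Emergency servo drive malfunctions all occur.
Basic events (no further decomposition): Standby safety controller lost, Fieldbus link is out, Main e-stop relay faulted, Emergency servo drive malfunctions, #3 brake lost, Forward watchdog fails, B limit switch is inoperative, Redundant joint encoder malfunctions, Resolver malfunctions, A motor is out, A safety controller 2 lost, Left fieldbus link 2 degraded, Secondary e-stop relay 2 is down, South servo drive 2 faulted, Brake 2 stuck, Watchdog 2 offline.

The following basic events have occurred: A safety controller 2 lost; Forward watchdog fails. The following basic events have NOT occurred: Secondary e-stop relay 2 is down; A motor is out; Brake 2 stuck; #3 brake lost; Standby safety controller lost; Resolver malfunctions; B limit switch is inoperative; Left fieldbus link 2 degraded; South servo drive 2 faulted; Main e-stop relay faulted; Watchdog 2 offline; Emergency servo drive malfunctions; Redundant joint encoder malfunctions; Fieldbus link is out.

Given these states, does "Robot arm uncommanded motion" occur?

Servo loop inoperative [AND]: Standby safety controller lost=not, Fieldbus link is out=not, Main e-stop relay faulted=not, Emergency servo drive malfunctions=not → not all inputs occur → does not occur.
Feedback branch fails [AND]: Servo loop inoperative=not, #3 brake lost=not, Forward watchdog fails=occurs → not all inputs occur → does not occur.
Brake chain down [OR]: Redundant joint encoder malfunctions=not, Resolver malfunctions=not → no input occurs → does not occur.
Controller stage fails [OR]: B limit switch is inoperative=not, Brake chain down=not → no input occurs → does not occur.
Safety interlock fails [AND]: Left fieldbus link 2 degraded=not, Secondary e-stop relay 2 is down=not, South servo drive 2 faulted=not → not all inputs occur → does not occur.
E-stop path unavailable [AND]: A motor is out=not, A safety controller 2 lost=occurs, Safety interlock fails=not, Brake 2 stuck=not → not all inputs occur → does not occur.
Robot arm uncommanded motion [OR]: Feedback branch fails=not, Controller stage fails=not, E-stop path unavailable=not, Watchdog 2 offline=not → no input occurs → does not occur.

No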